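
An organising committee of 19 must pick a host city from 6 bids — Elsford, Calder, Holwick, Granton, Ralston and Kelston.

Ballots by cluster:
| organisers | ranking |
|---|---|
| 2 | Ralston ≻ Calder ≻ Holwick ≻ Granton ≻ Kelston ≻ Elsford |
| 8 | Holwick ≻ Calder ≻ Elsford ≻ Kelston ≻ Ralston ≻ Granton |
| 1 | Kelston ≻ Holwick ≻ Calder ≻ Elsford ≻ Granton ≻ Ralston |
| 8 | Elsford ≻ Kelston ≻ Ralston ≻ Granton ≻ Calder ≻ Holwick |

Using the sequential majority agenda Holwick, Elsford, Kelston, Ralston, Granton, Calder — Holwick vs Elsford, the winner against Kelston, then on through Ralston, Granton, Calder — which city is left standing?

Ralston

Round 1: Holwick vs Elsford — 11–8, Holwick advances.
Round 2: Holwick vs Kelston — 10–9, Holwick advances.
Round 3: Holwick vs Ralston — 9–10, Ralston advances.
Round 4: Ralston vs Granton — 18–1, Ralston advances.
Round 5: Ralston vs Calder — 10–9, Ralston advances.
Ralston survives the agenda.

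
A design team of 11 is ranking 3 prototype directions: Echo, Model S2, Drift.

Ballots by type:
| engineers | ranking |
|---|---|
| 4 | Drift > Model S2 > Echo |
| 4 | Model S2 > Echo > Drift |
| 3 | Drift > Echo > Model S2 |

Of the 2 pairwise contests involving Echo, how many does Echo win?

0

Echo against each rival (11 engineers):
Echo–Model S2: Model S2 8–3.
Echo–Drift: Drift 7–4.
Echo beats no one; loses to Model S2, Drift — 0 pairwise wins.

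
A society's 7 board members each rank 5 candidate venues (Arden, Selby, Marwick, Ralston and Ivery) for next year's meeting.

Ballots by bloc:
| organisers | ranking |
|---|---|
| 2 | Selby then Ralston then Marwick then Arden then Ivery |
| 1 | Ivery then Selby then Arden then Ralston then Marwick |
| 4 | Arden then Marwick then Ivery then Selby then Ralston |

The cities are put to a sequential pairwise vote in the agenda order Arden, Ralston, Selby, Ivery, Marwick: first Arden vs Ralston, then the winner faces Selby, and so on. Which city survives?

Arden

Round 1: Arden vs Ralston — 5–2, Arden advances.
Round 2: Arden vs Selby — 4–3, Arden advances.
Round 3: Arden vs Ivery — 6–1, Arden advances.
Round 4: Arden vs Marwick — 5–2, Arden advances.
The agenda winner is Arden.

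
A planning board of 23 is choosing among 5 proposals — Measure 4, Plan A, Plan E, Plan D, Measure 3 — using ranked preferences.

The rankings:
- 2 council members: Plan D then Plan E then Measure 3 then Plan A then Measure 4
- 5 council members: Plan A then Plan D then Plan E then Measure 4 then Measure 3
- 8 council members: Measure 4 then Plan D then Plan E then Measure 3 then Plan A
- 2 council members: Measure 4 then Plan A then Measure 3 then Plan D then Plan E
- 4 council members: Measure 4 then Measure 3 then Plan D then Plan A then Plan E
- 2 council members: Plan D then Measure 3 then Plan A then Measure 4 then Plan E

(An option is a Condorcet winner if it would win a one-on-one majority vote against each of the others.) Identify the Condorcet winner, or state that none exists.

Measure 4

Check each pair by majority over 23 ballots:
Measure 4 vs Plan A: Measure 4, 14–9.
Measure 4 vs Plan E: Measure 4 wins 16–7.
Measure 4 vs Plan D: Measure 4, 14–9.
Measure 4–Measure 3: Measure 4 19–4.
Plan A–Plan E: Plan A 13–10.
Plan A–Plan D: Plan D 16–7.
Plan A vs Measure 3: Plan A is ranked higher on 5+2 = 7 ballots, Measure 3 on 16. Measure 3 wins 16–7.
Plan E vs Plan D: 0 to 23, Plan D.
Plan E vs Measure 3: Plan E wins 15–8.
Plan D vs Measure 3: Plan D is ranked higher on 2+5+8+2 = 17 ballots, Measure 3 on 6. Plan D wins 17–6.
Only Measure 4 has no losses; Measure 4 is the Condorcet winner.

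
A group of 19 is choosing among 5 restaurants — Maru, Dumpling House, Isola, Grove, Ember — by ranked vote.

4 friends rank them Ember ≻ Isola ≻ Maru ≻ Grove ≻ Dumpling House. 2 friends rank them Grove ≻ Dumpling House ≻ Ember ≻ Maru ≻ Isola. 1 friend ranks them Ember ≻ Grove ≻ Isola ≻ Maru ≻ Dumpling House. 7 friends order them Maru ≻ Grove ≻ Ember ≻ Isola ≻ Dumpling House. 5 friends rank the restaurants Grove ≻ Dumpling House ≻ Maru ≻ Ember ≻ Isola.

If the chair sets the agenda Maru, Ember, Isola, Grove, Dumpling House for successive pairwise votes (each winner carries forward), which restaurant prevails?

Maru

Round 1: Maru vs Ember — 12–7, Maru advances.
Round 2: Maru vs Isola — 14–5, Maru advances.
Round 3: Maru vs Grove — 11–8, Maru advances.
Round 4: Maru vs Dumpling House — 12–7, Maru advances.
Maru survives the agenda.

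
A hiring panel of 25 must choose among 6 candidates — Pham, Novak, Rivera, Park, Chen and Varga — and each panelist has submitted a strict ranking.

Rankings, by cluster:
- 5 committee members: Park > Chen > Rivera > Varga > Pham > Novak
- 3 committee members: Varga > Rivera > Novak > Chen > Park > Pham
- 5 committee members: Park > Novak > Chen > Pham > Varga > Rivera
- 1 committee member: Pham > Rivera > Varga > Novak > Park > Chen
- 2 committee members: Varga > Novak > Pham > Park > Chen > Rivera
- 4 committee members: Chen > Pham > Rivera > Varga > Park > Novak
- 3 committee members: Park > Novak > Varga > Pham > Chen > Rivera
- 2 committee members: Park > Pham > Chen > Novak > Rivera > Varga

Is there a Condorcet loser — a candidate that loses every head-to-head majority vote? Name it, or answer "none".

Head-to-head results (25 committee members):
Pham vs Novak: Novak wins 13–12.
Pham vs Rivera: Pham wins 17–8.
Pham vs Park: Pham preferred on 1+2+4 = 7 ballots; Park wins 18–7.
Pham vs Chen: Chen, 17–8.
Pham vs Varga: Pham preferred on 5+1+4+2 = 12 ballots; Varga wins 13–12.
Novak vs Rivera: Rivera wins 13–12.
Novak vs Park: Park, 19–6.
Novak vs Chen: 3+5+1+2+3 = 14 for Novak, 11 for Chen — Novak by 14–11.
Novak vs Varga: Varga, 15–10.
Rivera vs Park: Rivera is ranked higher on 3+1+4 = 8 ballots, Park on 17. Park wins 17–8.
Rivera vs Chen: 3+1 = 4 for Rivera, 21 for Chen — Chen by 21–4.
Rivera–Varga: Varga 13–12.
Park vs Chen: 18 to 7, Park.
Park vs Varga: Park, 15–10.
Chen–Varga: Chen 16–9.
Each candidate has at least one pairwise win (Pham beats Rivera; Novak beats Pham; Rivera beats Novak; Park beats Pham; Chen beats Pham; Varga beats Pham) — no Condorcet loser.

none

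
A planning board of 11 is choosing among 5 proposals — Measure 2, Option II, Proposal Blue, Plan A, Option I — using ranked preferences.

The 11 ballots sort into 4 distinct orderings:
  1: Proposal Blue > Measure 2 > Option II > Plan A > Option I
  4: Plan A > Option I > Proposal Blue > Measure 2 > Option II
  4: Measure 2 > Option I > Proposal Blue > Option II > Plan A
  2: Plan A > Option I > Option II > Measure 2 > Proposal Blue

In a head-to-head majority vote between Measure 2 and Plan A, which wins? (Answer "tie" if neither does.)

Ballots ranking Measure 2 above Plan A: 1 + 4 = 5.
Ballots ranking Plan A above Measure 2: 11 − 5 = 6.
Plan A wins the head-to-head 6–5.

Plan A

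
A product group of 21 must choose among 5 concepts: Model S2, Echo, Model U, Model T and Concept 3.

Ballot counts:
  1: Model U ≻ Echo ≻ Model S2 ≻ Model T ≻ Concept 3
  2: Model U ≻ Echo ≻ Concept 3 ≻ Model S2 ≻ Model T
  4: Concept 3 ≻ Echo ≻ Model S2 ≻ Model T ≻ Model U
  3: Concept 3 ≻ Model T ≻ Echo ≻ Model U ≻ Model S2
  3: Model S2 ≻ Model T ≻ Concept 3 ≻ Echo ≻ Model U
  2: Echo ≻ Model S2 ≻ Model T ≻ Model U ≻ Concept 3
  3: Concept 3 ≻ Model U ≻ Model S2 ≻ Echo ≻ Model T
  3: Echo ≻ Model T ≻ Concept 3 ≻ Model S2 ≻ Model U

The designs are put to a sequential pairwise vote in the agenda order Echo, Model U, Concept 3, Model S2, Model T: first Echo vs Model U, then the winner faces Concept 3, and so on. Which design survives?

Concept 3

Round 1: Echo vs Model U — 15–6, Echo advances.
Round 2: Echo vs Concept 3 — 8–13, Concept 3 advances.
Round 3: Concept 3 vs Model S2 — 15–6, Concept 3 advances.
Round 4: Concept 3 vs Model T — 12–9, Concept 3 advances.
The agenda winner is Concept 3.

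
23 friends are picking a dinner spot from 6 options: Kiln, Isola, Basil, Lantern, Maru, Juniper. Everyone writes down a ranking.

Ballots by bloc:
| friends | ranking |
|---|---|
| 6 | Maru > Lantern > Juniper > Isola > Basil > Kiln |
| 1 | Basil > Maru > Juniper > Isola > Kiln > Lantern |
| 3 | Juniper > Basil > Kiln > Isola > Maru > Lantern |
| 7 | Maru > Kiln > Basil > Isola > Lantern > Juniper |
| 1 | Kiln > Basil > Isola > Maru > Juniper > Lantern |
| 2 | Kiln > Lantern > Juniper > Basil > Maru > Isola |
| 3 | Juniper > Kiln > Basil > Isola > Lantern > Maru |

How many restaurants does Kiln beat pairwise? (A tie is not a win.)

Kiln against each rival (23 friends):
Kiln vs Isola: 16 to 7, Kiln.
Kiln vs Basil: Kiln, 13–10.
Kiln vs Lantern: Kiln wins 17–6.
Kiln vs Maru: Kiln is ranked higher on 3+1+2+3 = 9 ballots, Maru on 14. Maru wins 14–9.
Kiln vs Juniper: Kiln preferred on 7+1+2 = 10 ballots; Juniper wins 13–10.
Kiln beats Isola, Basil, Lantern; loses to Maru, Juniper — 3 pairwise wins.

3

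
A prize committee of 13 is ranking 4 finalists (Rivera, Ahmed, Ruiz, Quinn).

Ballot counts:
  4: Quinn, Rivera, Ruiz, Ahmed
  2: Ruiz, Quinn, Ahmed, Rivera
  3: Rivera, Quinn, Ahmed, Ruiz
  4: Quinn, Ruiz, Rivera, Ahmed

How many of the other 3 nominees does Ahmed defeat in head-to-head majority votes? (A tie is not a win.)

Ahmed against each rival (13 jurors):
Ahmed vs Rivera: Ahmed preferred on 2 ballots; Rivera wins 11–2.
Ahmed–Ruiz: Ruiz 10–3.
Ahmed vs Quinn: 0 to 13, Quinn.
Ahmed beats no one; loses to Rivera, Ruiz, Quinn — 0 pairwise wins.

0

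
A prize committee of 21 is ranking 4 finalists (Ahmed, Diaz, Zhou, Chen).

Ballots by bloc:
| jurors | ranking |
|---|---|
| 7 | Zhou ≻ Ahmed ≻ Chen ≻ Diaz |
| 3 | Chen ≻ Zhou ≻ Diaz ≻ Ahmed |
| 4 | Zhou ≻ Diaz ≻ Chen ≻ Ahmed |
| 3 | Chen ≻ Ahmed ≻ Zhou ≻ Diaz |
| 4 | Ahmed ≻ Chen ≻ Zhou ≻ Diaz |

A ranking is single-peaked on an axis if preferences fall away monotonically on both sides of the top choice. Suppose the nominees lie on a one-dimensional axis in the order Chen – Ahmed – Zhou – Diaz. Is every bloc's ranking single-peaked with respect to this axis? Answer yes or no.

Axis positions: Chen=1, Ahmed=2, Zhou=3, Diaz=4.
Bloc 1 (peak Zhou at position 3): ranking walks positions 3-2-1-4, expanding outward from the peak — single-peaked.
Bloc 2: ranking walks positions 1-3-4-2; Zhou is ranked above Ahmed even though Ahmed lies between Zhou and the peak Chen on the axis — preferences dip and rise again. Not single-peaked.
Bloc 3: ranking walks positions 3-4-1-2; Chen is ranked above Ahmed even though Ahmed lies between Chen and the peak Zhou on the axis — preferences dip and rise again. Not single-peaked.
Bloc 4 (peak Chen at position 1): ranking walks positions 1-2-3-4, expanding outward from the peak — single-peaked.
Bloc 5 (peak Ahmed at position 2): ranking walks positions 2-1-3-4, expanding outward from the peak — single-peaked.
Bloc 2 violates single-peakedness, so the profile is not single-peaked on this axis.

no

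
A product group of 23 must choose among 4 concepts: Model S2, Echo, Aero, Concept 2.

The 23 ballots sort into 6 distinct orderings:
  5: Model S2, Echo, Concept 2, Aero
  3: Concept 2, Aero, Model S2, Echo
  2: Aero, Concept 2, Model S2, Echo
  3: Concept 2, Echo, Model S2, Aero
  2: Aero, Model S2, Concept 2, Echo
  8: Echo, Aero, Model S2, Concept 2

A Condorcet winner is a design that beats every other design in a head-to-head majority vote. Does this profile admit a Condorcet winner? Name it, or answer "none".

none

Check each pair by majority over 23 ballots:
Model S2–Echo: Model S2 12–11.
Model S2–Aero: Aero 15–8.
Model S2–Concept 2: Model S2 15–8.
Echo vs Aero: Echo, 16–7.
Echo vs Concept 2: Echo, 13–10.
Aero vs Concept 2: Aero, 12–11.
No design is unbeaten: Model S2 loses to Aero; Echo loses to Model S2; Aero loses to Echo; Concept 2 loses to Model S2. In particular Model S2 > Echo > Aero > Model S2 is a majority cycle — no Condorcet winner exists.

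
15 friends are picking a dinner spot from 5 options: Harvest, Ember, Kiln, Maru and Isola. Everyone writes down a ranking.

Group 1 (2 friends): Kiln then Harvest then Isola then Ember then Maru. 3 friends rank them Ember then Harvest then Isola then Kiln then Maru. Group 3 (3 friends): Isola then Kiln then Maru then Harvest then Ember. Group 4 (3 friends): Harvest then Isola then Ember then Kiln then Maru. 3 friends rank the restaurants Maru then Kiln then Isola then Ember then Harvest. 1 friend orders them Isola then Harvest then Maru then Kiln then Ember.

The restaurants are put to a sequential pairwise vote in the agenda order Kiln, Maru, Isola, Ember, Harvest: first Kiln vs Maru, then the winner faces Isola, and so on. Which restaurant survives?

Harvest

Round 1: Kiln vs Maru — 11–4, Kiln advances.
Round 2: Kiln vs Isola — 5–10, Isola advances.
Round 3: Isola vs Ember — 12–3, Isola advances.
Round 4: Isola vs Harvest — 7–8, Harvest advances.
Harvest survives the agenda.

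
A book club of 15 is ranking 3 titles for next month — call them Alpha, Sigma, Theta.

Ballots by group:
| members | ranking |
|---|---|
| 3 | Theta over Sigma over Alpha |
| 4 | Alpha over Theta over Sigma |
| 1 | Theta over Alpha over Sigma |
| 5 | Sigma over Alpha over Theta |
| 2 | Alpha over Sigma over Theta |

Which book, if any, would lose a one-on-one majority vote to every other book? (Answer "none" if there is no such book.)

Head-to-head results (15 members):
Alpha–Sigma: Sigma 8–7.
Alpha vs Theta: Alpha is ranked higher on 4+5+2 = 11 ballots, Theta on 4. Alpha wins 11–4.
Sigma vs Theta: Theta, 8–7.
Each book has at least one pairwise win (Alpha beats Theta; Sigma beats Alpha; Theta beats Sigma) — no Condorcet loser.

none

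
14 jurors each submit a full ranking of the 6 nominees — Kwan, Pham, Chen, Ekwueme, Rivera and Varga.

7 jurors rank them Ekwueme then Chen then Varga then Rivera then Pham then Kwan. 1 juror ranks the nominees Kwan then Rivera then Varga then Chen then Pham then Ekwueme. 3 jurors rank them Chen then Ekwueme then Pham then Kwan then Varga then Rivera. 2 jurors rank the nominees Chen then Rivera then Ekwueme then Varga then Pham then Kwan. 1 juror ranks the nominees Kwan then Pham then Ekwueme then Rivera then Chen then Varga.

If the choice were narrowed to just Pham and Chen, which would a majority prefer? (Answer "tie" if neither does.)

Ballots ranking Pham above Chen: 1.
Ballots ranking Chen above Pham: 14 − 1 = 13.
Chen wins the head-to-head 13–1.

Chen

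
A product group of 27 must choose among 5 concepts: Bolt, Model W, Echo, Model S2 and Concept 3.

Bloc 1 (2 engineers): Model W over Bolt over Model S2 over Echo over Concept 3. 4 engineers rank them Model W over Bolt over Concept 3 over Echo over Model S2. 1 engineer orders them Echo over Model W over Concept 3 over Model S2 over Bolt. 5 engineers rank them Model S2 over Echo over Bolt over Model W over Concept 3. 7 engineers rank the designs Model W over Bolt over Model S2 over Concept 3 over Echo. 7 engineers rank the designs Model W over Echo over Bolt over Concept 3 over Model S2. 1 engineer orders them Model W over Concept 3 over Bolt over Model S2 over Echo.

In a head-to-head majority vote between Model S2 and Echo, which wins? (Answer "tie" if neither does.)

Model S2

Ballots ranking Model S2 above Echo: 2 + 5 + 7 + 1 = 15.
Ballots ranking Echo above Model S2: 27 − 15 = 12.
Model S2 wins the head-to-head 15–12.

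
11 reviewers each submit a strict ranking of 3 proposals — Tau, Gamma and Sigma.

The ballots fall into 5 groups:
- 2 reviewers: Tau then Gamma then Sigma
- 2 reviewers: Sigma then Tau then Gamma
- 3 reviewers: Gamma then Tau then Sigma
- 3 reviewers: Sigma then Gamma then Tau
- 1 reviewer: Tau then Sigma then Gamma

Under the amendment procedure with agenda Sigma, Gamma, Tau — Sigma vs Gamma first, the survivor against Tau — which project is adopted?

Tau

Round 1: Sigma vs Gamma — 6–5, Sigma advances.
Round 2: Sigma vs Tau — 5–6, Tau advances.
The agenda winner is Tau.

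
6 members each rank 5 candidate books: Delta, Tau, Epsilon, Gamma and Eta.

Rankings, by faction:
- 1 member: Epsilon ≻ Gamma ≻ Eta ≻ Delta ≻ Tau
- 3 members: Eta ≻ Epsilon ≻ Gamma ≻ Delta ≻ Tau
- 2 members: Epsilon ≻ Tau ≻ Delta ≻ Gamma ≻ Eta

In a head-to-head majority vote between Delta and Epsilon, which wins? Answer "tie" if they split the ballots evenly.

No ballot ranks Delta above Epsilon: 0.
Ballots ranking Epsilon above Delta: 6 − 0 = 6.
Epsilon wins the head-to-head 6–0.

Epsilon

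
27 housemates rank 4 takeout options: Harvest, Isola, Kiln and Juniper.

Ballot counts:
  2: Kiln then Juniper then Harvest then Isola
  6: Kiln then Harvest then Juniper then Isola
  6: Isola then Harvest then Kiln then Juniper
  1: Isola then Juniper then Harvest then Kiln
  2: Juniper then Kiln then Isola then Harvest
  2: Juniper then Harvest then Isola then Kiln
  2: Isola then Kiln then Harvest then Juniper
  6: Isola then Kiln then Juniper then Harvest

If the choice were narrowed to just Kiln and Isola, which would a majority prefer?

Ballots ranking Kiln above Isola: 2 + 6 + 2 = 10.
Ballots ranking Isola above Kiln: 27 − 10 = 17.
Isola wins the head-to-head 17–10.

Isola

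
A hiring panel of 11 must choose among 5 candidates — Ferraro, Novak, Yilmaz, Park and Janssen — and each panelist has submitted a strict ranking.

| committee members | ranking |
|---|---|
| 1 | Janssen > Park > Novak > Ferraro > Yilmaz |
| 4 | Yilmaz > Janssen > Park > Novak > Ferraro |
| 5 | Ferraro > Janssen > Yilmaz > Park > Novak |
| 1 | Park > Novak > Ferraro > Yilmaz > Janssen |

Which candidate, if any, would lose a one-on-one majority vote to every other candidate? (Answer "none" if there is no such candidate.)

Head-to-head results (11 committee members):
Ferraro vs Novak: Novak wins 6–5.
Ferraro vs Yilmaz: Ferraro, 7–4.
Ferraro–Park: Park 6–5.
Ferraro vs Janssen: Ferraro is ranked higher on 5+1 = 6 ballots, Janssen on 5. Ferraro wins 6–5.
Novak–Yilmaz: Yilmaz 9–2.
Novak vs Park: 0 for Novak, 11 for Park — Park by 11–0.
Novak vs Janssen: Novak preferred on 1 ballot; Janssen wins 10–1.
Yilmaz–Park: Yilmaz 9–2.
Yilmaz vs Janssen: Janssen wins 6–5.
Park vs Janssen: Janssen, 10–1.
Every candidate wins at least one matchup (Ferraro beats Yilmaz; Novak beats Ferraro; Yilmaz beats Novak; Park beats Ferraro; Janssen beats Novak), so there is no Condorcet loser.

none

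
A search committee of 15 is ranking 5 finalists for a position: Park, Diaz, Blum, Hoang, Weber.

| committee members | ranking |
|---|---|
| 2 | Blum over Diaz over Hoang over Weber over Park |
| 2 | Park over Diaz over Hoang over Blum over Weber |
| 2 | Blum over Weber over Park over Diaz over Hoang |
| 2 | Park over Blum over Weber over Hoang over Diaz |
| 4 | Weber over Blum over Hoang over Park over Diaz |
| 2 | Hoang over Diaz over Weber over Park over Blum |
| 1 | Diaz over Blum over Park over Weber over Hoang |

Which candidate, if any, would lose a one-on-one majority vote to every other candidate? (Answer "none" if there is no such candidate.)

Diaz

Head-to-head results (15 committee members):
Park vs Diaz: 10 to 5, Park.
Park–Blum: Blum 9–6.
Park vs Hoang: Hoang, 8–7.
Park vs Weber: 5 to 10, Weber.
Diaz vs Blum: 5 to 10, Blum.
Diaz–Hoang: Hoang 8–7.
Diaz vs Weber: 2+2+2+1 = 7 for Diaz, 8 for Weber — Weber by 8–7.
Blum vs Hoang: Blum wins 11–4.
Blum–Weber: Blum 9–6.
Hoang vs Weber: Weber, 9–6.
Diaz loses to every other candidate — it is the Condorcet loser.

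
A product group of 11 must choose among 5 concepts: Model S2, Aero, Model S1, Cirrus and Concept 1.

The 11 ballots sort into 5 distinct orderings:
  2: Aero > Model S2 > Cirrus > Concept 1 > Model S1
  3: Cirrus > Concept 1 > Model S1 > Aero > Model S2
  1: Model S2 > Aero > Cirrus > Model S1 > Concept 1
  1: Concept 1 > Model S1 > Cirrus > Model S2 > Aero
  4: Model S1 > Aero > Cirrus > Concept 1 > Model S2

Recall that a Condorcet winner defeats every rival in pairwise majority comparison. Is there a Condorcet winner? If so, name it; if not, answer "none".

Pairwise majorities:
Model S2–Aero: Aero 9–2.
Model S2 vs Model S1: Model S2 preferred on 2+1 = 3 ballots; Model S1 wins 8–3.
Model S2 vs Cirrus: Cirrus, 8–3.
Model S2 vs Concept 1: 3 to 8, Concept 1.
Aero vs Model S1: 2+1 = 3 for Aero, 8 for Model S1 — Model S1 by 8–3.
Aero vs Cirrus: Aero wins 7–4.
Aero vs Concept 1: Aero is ranked higher on 2+1+4 = 7 ballots, Concept 1 on 4. Aero wins 7–4.
Model S1 vs Cirrus: 5 to 6, Cirrus.
Model S1 vs Concept 1: Model S1 preferred on 1+4 = 5 ballots; Concept 1 wins 6–5.
Cirrus vs Concept 1: Cirrus wins 10–1.
Every design loses at least once (Model S2 loses to Aero; Aero loses to Model S1; Model S1 loses to Cirrus; Cirrus loses to Aero; Concept 1 loses to Aero). The majority relation contains the cycle Aero > Cirrus > Model S1 > Aero, so there is no Condorcet winner.

none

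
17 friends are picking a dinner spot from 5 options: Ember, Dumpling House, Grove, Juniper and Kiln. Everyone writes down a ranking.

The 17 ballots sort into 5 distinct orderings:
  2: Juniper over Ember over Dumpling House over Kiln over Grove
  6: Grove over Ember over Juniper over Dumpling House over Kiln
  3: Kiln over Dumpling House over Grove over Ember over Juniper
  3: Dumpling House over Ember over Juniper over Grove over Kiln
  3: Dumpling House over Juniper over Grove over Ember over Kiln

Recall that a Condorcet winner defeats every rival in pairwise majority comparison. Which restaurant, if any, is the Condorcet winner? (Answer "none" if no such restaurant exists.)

Dumpling House

Pairwise majorities:
Ember vs Dumpling House: 8 to 9, Dumpling House.
Ember vs Grove: 5 to 12, Grove.
Ember vs Juniper: 12 to 5, Ember.
Ember vs Kiln: Ember preferred on 2+6+3+3 = 14 ballots; Ember wins 14–3.
Dumpling House vs Grove: Dumpling House is ranked higher on 2+3+3+3 = 11 ballots, Grove on 6. Dumpling House wins 11–6.
Dumpling House vs Juniper: 3+3+3 = 9 for Dumpling House, 8 for Juniper — Dumpling House by 9–8.
Dumpling House vs Kiln: 14 to 3, Dumpling House.
Grove vs Juniper: 6+3 = 9 for Grove, 8 for Juniper — Grove by 9–8.
Grove vs Kiln: Grove preferred on 6+3+3 = 12 ballots; Grove wins 12–5.
Juniper vs Kiln: Juniper is ranked higher on 2+6+3+3 = 14 ballots, Kiln on 3. Juniper wins 14–3.
Dumpling House defeats every rival head-to-head and is the Condorcet winner.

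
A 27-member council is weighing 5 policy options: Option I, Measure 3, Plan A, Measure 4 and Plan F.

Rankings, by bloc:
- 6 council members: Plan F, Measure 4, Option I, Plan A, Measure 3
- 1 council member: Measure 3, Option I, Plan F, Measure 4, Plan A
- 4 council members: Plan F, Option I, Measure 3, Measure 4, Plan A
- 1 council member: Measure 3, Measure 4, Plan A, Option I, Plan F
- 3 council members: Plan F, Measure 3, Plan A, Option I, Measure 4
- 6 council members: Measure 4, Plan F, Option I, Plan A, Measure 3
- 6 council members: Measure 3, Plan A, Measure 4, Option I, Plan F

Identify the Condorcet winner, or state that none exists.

Plan F

Pairwise majorities:
Option I vs Measure 3: Option I is ranked higher on 6+4+6 = 16 ballots, Measure 3 on 11. Option I wins 16–11.
Option I vs Plan A: Option I is ranked higher on 6+1+4+6 = 17 ballots, Plan A on 10. Option I wins 17–10.
Option I vs Measure 4: Option I preferred on 1+4+3 = 8 ballots; Measure 4 wins 19–8.
Option I vs Plan F: 8 to 19, Plan F.
Measure 3 vs Plan A: Measure 3 is ranked higher on 1+4+1+3+6 = 15 ballots, Plan A on 12. Measure 3 wins 15–12.
Measure 3 vs Measure 4: Measure 3 preferred on 1+4+1+3+6 = 15 ballots; Measure 3 wins 15–12.
Measure 3 vs Plan F: Measure 3 is ranked higher on 1+1+6 = 8 ballots, Plan F on 19. Plan F wins 19–8.
Plan A vs Measure 4: 3+6 = 9 for Plan A, 18 for Measure 4 — Measure 4 by 18–9.
Plan A vs Plan F: Plan A is ranked higher on 1+6 = 7 ballots, Plan F on 20. Plan F wins 20–7.
Measure 4 vs Plan F: Measure 4 preferred on 1+6+6 = 13 ballots; Plan F wins 14–13.
Only Plan F has no losses; Plan F is the Condorcet winner.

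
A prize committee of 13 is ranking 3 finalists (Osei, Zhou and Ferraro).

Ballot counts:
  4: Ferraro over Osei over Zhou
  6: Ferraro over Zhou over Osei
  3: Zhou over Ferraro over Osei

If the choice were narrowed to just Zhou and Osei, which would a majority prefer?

Zhou

Ballots ranking Zhou above Osei: 6 + 3 = 9.
Ballots ranking Osei above Zhou: 13 − 9 = 4.
Zhou wins the head-to-head 9–4.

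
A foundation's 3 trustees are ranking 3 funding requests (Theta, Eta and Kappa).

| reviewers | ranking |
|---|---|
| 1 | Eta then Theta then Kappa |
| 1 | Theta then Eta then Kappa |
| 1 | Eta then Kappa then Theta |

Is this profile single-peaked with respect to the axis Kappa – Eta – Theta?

Axis positions: Kappa=1, Eta=2, Theta=3.
Faction 1 (peak Eta at position 2): ranking walks positions 2-3-1, expanding outward from the peak — single-peaked.
Faction 2 (peak Theta at position 3): ranking walks positions 3-2-1, expanding outward from the peak — single-peaked.
Faction 3 (peak Eta at position 2): ranking walks positions 2-1-3, expanding outward from the peak — single-peaked.
Every ranking is single-peaked on this axis.

yes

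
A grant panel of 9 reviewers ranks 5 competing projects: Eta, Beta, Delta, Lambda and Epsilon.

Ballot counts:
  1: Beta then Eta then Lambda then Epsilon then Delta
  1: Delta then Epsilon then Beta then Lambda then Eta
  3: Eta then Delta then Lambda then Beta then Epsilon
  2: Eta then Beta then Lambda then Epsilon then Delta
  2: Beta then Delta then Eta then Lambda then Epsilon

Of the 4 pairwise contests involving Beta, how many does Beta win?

3

Beta against each rival (9 reviewers):
Beta vs Eta: Eta wins 5–4.
Beta vs Delta: Beta is ranked higher on 1+2+2 = 5 ballots, Delta on 4. Beta wins 5–4.
Beta–Lambda: Beta 6–3.
Beta vs Epsilon: Beta preferred on 1+3+2+2 = 8 ballots; Beta wins 8–1.
Beta beats Delta, Lambda, Epsilon; loses to Eta — 3 pairwise wins.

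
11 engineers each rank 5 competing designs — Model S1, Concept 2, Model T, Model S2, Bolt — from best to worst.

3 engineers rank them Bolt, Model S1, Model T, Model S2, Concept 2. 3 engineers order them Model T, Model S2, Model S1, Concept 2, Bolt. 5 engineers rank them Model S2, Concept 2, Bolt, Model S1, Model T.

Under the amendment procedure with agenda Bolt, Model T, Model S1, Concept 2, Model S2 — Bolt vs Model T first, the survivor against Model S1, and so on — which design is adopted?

Round 1: Bolt vs Model T — 8–3, Bolt advances.
Round 2: Bolt vs Model S1 — 8–3, Bolt advances.
Round 3: Bolt vs Concept 2 — 3–8, Concept 2 advances.
Round 4: Concept 2 vs Model S2 — 0–11, Model S2 advances.
Model S2 survives the agenda.

Model S2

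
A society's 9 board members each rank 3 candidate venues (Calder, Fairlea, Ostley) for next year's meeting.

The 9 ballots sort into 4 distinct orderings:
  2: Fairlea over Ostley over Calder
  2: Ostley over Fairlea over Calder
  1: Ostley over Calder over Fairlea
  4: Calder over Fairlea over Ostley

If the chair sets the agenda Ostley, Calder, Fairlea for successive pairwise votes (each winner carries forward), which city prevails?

Round 1: Ostley vs Calder — 5–4, Ostley advances.
Round 2: Ostley vs Fairlea — 3–6, Fairlea advances.
The agenda winner is Fairlea.

Fairlea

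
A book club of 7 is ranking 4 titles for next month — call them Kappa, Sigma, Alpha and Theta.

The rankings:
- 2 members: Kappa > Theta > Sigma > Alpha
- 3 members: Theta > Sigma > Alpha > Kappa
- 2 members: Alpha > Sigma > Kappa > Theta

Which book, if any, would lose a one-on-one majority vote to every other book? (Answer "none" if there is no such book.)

none

Pairwise majorities:
Kappa vs Sigma: Kappa is ranked higher on 2 ballots, Sigma on 5. Sigma wins 5–2.
Kappa vs Alpha: Kappa is ranked higher on 2 ballots, Alpha on 5. Alpha wins 5–2.
Kappa vs Theta: Kappa, 4–3.
Sigma vs Alpha: Sigma is ranked higher on 2+3 = 5 ballots, Alpha on 2. Sigma wins 5–2.
Sigma vs Theta: 2 for Sigma, 5 for Theta — Theta by 5–2.
Alpha vs Theta: Theta, 5–2.
Each book has at least one pairwise win (Kappa beats Theta; Sigma beats Kappa; Alpha beats Kappa; Theta beats Sigma) — no Condorcet loser.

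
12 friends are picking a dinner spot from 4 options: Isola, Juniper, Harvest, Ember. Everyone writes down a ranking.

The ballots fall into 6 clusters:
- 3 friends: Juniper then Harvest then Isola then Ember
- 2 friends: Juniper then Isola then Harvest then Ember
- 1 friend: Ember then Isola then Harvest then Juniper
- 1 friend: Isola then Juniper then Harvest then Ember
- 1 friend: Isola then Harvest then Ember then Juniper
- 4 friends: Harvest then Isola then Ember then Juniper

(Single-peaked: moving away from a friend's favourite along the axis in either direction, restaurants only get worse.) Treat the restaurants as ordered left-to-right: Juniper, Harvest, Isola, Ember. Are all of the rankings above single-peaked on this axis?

no

Axis positions: Juniper=1, Harvest=2, Isola=3, Ember=4.
Cluster 1 (peak Juniper at position 1): ranking walks positions 1-2-3-4, expanding outward from the peak — single-peaked.
Cluster 2: ranking walks positions 1-3-2-4; Isola is ranked above Harvest even though Harvest lies between Isola and the peak Juniper on the axis — preferences dip and rise again. Not single-peaked.
Cluster 3 (peak Ember at position 4): ranking walks positions 4-3-2-1, expanding outward from the peak — single-peaked.
Cluster 4: ranking walks positions 3-1-2-4; Juniper is ranked above Harvest even though Harvest lies between Juniper and the peak Isola on the axis — preferences dip and rise again. Not single-peaked.
Cluster 5 (peak Isola at position 3): ranking walks positions 3-2-4-1, expanding outward from the peak — single-peaked.
Cluster 6 (peak Harvest at position 2): ranking walks positions 2-3-4-1, expanding outward from the peak — single-peaked.
Cluster 2 violates single-peakedness, so the profile is not single-peaked on this axis.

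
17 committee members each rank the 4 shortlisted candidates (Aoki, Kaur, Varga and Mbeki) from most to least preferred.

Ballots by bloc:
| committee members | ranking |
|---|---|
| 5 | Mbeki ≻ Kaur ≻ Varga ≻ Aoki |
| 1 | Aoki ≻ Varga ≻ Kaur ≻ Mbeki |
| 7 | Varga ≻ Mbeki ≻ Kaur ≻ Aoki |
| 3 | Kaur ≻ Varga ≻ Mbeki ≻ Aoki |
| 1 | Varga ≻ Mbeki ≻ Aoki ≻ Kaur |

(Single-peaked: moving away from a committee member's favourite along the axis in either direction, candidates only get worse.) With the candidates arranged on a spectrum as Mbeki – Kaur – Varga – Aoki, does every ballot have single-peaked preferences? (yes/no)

Axis positions: Mbeki=1, Kaur=2, Varga=3, Aoki=4.
Bloc 1 (peak Mbeki at position 1): ranking walks positions 1-2-3-4, expanding outward from the peak — single-peaked.
Bloc 2 (peak Aoki at position 4): ranking walks positions 4-3-2-1, expanding outward from the peak — single-peaked.
Bloc 3: ranking walks positions 3-1-2-4; Mbeki is ranked above Kaur even though Kaur lies between Mbeki and the peak Varga on the axis — preferences dip and rise again. Not single-peaked.
Bloc 4 (peak Kaur at position 2): ranking walks positions 2-3-1-4, expanding outward from the peak — single-peaked.
Bloc 5: ranking walks positions 3-1-4-2; Mbeki is ranked above Kaur even though Kaur lies between Mbeki and the peak Varga on the axis — preferences dip and rise again. Not single-peaked.
Bloc 3 violates single-peakedness, so the profile is not single-peaked on this axis.

no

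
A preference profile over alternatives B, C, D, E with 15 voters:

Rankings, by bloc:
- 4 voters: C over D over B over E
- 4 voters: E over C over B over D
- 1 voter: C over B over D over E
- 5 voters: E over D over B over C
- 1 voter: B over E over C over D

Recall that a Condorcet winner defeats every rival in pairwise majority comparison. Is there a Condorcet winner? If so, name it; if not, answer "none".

E

Pairwise majorities:
B vs C: 6 to 9, C.
B vs D: B preferred on 4+1+1 = 6 ballots; D wins 9–6.
B vs E: B preferred on 4+1+1 = 6 ballots; E wins 9–6.
C vs D: C is ranked higher on 4+4+1+1 = 10 ballots, D on 5. C wins 10–5.
C vs E: C preferred on 4+1 = 5 ballots; E wins 10–5.
D vs E: D is ranked higher on 4+1 = 5 ballots, E on 10. E wins 10–5.
E defeats every rival head-to-head and is the Condorcet winner.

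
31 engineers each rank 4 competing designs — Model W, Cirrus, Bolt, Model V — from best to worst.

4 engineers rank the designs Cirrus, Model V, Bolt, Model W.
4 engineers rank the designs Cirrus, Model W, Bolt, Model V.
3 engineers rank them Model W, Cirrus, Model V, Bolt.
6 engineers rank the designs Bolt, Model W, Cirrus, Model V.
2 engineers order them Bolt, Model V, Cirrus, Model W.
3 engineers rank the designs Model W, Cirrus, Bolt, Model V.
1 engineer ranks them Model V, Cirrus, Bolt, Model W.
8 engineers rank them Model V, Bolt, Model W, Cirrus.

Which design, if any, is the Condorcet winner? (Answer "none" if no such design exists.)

Check each pair by majority over 31 ballots:
Model W vs Cirrus: Model W, 20–11.
Model W vs Bolt: Model W preferred on 4+3+3 = 10 ballots; Bolt wins 21–10.
Model W vs Model V: Model W wins 16–15.
Cirrus vs Bolt: Bolt, 16–15.
Cirrus vs Model V: Cirrus is ranked higher on 4+4+3+6+3 = 20 ballots, Model V on 11. Cirrus wins 20–11.
Bolt vs Model V: 4+6+2+3 = 15 for Bolt, 16 for Model V — Model V by 16–15.
Each design drops at least one matchup (Model W loses to Bolt; Cirrus loses to Model W; Bolt loses to Model V; Model V loses to Model W); the cycle Model W → Model V → Bolt → Model W rules out a Condorcet winner.

none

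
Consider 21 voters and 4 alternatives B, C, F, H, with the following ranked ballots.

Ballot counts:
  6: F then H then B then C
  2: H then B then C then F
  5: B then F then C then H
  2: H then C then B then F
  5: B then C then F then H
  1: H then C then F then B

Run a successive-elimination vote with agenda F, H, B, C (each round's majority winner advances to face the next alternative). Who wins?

Round 1: F vs H — 16–5, F advances.
Round 2: F vs B — 7–14, B advances.
Round 3: B vs C — 18–3, B advances.
The agenda winner is B.

B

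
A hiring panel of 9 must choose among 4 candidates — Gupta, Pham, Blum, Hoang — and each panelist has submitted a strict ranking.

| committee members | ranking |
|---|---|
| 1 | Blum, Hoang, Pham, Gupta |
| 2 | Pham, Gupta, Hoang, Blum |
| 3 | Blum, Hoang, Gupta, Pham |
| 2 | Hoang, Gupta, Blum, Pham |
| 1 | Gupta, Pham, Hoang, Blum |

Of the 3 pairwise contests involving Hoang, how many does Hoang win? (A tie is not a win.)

Hoang against each rival (9 committee members):
Hoang–Gupta: Hoang 6–3.
Hoang–Pham: Hoang 6–3.
Hoang vs Blum: Hoang, 5–4.
Hoang beats Gupta, Pham, Blum — 3 pairwise wins.

3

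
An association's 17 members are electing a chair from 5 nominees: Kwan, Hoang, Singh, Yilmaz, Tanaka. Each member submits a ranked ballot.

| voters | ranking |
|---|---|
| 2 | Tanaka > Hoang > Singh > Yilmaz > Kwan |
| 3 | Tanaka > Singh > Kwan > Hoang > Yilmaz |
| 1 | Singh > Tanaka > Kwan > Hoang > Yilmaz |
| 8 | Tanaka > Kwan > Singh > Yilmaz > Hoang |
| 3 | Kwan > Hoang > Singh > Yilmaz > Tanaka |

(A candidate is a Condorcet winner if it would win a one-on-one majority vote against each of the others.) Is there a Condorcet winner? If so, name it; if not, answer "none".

Tanaka

Head-to-head results (17 voters):
Kwan vs Hoang: Kwan, 15–2.
Kwan vs Singh: Kwan wins 11–6.
Kwan vs Yilmaz: Kwan wins 15–2.
Kwan–Tanaka: Tanaka 14–3.
Hoang vs Singh: Hoang preferred on 2+3 = 5 ballots; Singh wins 12–5.
Hoang vs Yilmaz: Hoang wins 9–8.
Hoang vs Tanaka: Tanaka, 14–3.
Singh vs Yilmaz: Singh, 17–0.
Singh vs Tanaka: Tanaka wins 13–4.
Yilmaz vs Tanaka: 3 to 14, Tanaka.
Tanaka defeats every rival head-to-head and is the Condorcet winner.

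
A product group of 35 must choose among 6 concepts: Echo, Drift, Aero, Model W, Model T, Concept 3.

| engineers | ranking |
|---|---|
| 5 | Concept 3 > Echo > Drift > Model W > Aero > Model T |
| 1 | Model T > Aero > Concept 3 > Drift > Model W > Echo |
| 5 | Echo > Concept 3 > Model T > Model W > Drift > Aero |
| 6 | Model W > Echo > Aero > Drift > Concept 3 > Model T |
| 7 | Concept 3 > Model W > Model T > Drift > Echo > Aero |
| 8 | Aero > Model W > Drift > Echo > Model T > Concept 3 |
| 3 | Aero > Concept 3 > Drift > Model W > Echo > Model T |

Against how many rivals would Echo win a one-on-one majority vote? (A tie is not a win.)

3

Echo against each rival (35 engineers):
Echo vs Drift: Drift wins 19–16.
Echo–Aero: Echo 23–12.
Echo vs Model W: Model W wins 25–10.
Echo–Model T: Echo 27–8.
Echo vs Concept 3: 5+6+8 = 19 for Echo, 16 for Concept 3 — Echo by 19–16.
Echo beats Aero, Model T, Concept 3; loses to Drift, Model W — 3 pairwise wins.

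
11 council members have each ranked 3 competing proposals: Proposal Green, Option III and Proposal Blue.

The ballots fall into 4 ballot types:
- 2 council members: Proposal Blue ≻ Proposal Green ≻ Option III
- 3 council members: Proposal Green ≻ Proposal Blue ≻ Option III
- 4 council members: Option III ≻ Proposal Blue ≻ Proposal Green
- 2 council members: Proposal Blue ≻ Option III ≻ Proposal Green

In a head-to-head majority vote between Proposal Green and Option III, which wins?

Option III

Ballots ranking Proposal Green above Option III: 2 + 3 = 5.
Ballots ranking Option III above Proposal Green: 11 − 5 = 6.
Option III wins the head-to-head 6–5.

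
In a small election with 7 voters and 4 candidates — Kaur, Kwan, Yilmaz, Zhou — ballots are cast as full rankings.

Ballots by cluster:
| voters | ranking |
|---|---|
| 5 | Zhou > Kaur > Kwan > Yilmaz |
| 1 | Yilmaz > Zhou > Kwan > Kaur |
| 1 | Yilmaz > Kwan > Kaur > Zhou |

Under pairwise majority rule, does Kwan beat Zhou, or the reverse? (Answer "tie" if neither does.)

Ballots ranking Kwan above Zhou: 1.
Ballots ranking Zhou above Kwan: 7 − 1 = 6.
Zhou wins the head-to-head 6–1.

Zhou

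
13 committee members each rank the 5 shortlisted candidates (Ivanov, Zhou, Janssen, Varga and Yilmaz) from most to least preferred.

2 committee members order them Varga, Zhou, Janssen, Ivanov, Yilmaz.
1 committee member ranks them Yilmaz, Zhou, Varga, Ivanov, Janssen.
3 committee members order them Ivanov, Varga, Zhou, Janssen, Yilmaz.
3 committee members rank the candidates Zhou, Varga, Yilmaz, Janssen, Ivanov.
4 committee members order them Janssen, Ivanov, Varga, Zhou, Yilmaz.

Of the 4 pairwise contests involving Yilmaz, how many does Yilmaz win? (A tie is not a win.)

Yilmaz against each rival (13 committee members):
Yilmaz vs Ivanov: 4 to 9, Ivanov.
Yilmaz–Zhou: Zhou 12–1.
Yilmaz vs Janssen: Yilmaz is ranked higher on 1+3 = 4 ballots, Janssen on 9. Janssen wins 9–4.
Yilmaz vs Varga: Yilmaz is ranked higher on 1 ballot, Varga on 12. Varga wins 12–1.
Yilmaz beats no one; loses to Ivanov, Zhou, Janssen, Varga — 0 pairwise wins.

0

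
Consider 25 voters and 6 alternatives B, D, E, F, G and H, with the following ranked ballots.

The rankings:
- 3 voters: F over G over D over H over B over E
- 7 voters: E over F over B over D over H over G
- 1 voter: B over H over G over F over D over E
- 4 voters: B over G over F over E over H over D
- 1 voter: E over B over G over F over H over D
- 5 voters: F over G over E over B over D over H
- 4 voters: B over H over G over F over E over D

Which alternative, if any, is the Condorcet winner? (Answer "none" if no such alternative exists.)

F

Check each pair by majority over 25 ballots:
B–D: B 22–3.
B vs E: E wins 13–12.
B vs F: F, 15–10.
B vs G: B wins 17–8.
B vs H: B, 22–3.
D vs E: E, 21–4.
D vs F: F, 25–0.
D vs G: G, 18–7.
D vs H: D, 15–10.
E–F: F 17–8.
E vs G: G wins 17–8.
E vs H: E, 17–8.
F–G: F 15–10.
F–H: F 20–5.
G–H: G 13–12.
F beats each of B, D, E, G, H — F is the Condorcet winner.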